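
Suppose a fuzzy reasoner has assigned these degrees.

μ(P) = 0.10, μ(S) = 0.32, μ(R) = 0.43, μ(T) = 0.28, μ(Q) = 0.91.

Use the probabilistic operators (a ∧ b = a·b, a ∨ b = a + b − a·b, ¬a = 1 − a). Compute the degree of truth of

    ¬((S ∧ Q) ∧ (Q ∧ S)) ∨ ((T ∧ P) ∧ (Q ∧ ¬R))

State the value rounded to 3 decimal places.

0.916

S ∧ Q = a·b on (0.3200, 0.9100) = 0.2912
Q ∧ S = a·b on (0.9100, 0.3200) = 0.2912
(S ∧ Q) ∧ (Q ∧ S) = a·b on (0.2912, 0.2912) = 0.0848
¬((S ∧ Q) ∧ (Q ∧ S)) = 1 − 0.0848 = 0.9152
T ∧ P = a·b on (0.2800, 0.1000) = 0.0280
¬R = 1 − 0.4300 = 0.5700
Q ∧ ¬R = a·b on (0.9100, 0.5700) = 0.5187
(T ∧ P) ∧ (Q ∧ ¬R) = a·b on (0.0280, 0.5187) = 0.0145
¬((S ∧ Q) ∧ (Q ∧ S)) ∨ ((T ∧ P) ∧ (Q ∧ ¬R)) = a + b − a·b on (0.9152, 0.0145) = 0.9164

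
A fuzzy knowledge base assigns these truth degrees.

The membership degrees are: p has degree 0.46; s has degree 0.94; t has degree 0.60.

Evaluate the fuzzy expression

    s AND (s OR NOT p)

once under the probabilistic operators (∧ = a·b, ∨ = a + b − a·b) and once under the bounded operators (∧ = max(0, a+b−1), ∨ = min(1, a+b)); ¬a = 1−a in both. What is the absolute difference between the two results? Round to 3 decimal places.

0.026

Under probabilistic:
  NOT p = 1 − 0.4600 = 0.5400
  s OR NOT p = a + b − a·b on (0.9400, 0.5400) = 0.9724
  s AND (s OR NOT p) = a·b on (0.9400, 0.9724) = 0.9141
  → value = 0.9141
Under bounded:
  NOT p = 1 − 0.46 = 0.54
  s OR NOT p = min(1, a+b) on (0.94, 0.54) = 1.00
  s AND (s OR NOT p) = max(0, a+b−1) on (0.94, 1.00) = 0.94
  → value = 0.9400
|0.9141 − 0.9400| = 0.026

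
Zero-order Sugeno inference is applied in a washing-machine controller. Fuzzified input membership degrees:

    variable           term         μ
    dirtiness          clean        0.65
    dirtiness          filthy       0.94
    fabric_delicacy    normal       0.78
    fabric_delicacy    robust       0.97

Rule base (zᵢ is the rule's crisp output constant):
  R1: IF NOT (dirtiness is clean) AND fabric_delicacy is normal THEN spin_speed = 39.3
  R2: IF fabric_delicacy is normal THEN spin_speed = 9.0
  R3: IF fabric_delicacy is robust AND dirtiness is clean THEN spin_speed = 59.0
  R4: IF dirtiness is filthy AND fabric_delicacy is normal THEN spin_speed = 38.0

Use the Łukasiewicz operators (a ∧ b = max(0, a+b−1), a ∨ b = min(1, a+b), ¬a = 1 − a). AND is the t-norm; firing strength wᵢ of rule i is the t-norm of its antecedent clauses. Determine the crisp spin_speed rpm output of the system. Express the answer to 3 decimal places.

33.808

R1 (z=39.3): ¬clean=1−0.65=0.35, normal=0.78; AND[max(0, a+b−1)] → w = 0.13
R2 (z=9.0): normal=0.78 → w = 0.78
R3 (z=59.0): robust=0.97, clean=0.65; AND[max(0, a+b−1)] → w = 0.62
R4 (z=38.0): filthy=0.94, normal=0.78; AND[max(0, a+b−1)] → w = 0.72
Weighted average = (0.13·39.3 + 0.78·9.0 + 0.62·59.0 + 0.72·38.0) / (0.13 + 0.78 + 0.62 + 0.72)
  = 76.0690 / 2.2500 = 33.808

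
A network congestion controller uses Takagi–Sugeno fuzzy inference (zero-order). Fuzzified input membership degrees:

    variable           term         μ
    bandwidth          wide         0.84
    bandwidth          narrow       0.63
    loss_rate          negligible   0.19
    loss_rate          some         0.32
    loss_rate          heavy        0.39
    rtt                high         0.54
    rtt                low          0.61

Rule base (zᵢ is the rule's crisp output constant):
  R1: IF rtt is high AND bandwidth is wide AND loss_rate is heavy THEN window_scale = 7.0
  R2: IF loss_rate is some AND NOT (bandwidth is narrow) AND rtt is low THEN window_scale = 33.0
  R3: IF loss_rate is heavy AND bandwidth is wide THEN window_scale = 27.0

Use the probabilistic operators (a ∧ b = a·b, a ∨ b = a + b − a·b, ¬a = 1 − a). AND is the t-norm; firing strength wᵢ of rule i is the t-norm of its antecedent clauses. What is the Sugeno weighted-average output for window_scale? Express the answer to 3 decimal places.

21.617

R1 (z=7.0): high=0.54, wide=0.84, heavy=0.39; AND[a·b] → w = 0.1769
R2 (z=33.0): some=0.32, ¬narrow=1−0.63=0.37, low=0.61; AND[a·b] → w = 0.0722
R3 (z=27.0): heavy=0.39, wide=0.84; AND[a·b] → w = 0.3276
Weighted average = (0.1769·7.0 + 0.0722·33.0 + 0.3276·27.0) / (0.1769 + 0.0722 + 0.3276)
  = 12.4669 / 0.5767 = 21.617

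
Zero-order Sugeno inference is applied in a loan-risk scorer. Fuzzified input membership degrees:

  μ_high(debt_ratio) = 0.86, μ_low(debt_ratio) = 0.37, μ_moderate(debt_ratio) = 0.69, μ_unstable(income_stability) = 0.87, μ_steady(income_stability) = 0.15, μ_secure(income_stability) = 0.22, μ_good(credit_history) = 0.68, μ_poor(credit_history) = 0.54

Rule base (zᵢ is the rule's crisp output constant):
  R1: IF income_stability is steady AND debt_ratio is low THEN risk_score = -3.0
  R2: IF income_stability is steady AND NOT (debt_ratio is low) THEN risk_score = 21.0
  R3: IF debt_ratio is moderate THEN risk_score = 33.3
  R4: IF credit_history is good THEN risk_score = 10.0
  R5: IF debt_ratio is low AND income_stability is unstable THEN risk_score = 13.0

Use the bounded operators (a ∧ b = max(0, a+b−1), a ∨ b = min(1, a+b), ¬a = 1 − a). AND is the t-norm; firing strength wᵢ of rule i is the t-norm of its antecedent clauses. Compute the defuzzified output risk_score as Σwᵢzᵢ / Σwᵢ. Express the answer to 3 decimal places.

20.433

R1 (z=-3.0): steady=0.15, low=0.37; AND[max(0, a+b−1)] → w = 0.00
R2 (z=21.0): steady=0.15, ¬low=1−0.37=0.63; AND[max(0, a+b−1)] → w = 0.00
R3 (z=33.3): moderate=0.69 → w = 0.69
R4 (z=10.0): good=0.68 → w = 0.68
R5 (z=13.0): low=0.37, unstable=0.87; AND[max(0, a+b−1)] → w = 0.24
Weighted average = (0.00·-3.0 + 0.00·21.0 + 0.69·33.3 + 0.68·10.0 + 0.24·13.0) / (0.00 + 0.00 + 0.69 + 0.68 + 0.24)
  = 32.8970 / 1.6100 = 20.433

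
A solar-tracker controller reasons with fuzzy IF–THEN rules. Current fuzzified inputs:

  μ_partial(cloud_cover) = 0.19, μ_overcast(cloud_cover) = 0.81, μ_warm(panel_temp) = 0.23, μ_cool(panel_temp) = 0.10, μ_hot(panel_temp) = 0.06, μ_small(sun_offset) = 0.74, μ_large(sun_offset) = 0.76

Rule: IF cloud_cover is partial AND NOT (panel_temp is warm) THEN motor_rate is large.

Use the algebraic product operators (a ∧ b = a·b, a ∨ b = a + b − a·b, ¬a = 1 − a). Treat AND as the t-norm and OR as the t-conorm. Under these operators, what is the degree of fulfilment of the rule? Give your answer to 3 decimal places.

firing strength: partial=0.19, ¬warm=1−0.23=0.77; AND[a·b] → w = 0.1463

0.146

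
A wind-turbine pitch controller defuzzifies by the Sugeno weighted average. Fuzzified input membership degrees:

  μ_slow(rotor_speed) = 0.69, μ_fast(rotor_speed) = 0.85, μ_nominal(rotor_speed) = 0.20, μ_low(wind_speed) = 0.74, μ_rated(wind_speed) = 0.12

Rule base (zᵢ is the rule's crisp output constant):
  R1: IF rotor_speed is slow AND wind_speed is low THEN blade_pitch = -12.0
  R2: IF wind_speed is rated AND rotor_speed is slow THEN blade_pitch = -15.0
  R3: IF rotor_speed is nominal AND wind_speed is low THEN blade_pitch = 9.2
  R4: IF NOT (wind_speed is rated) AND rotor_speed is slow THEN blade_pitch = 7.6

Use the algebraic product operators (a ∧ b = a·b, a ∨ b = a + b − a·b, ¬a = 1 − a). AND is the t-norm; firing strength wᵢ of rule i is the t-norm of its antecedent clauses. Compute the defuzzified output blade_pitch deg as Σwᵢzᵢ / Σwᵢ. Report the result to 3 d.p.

R1 (z=-12.0): slow=0.69, low=0.74; AND[a·b] → w = 0.5106
R2 (z=-15.0): rated=0.12, slow=0.69; AND[a·b] → w = 0.0828
R3 (z=9.2): nominal=0.20, low=0.74; AND[a·b] → w = 0.1480
R4 (z=7.6): ¬rated=1−0.12=0.88, slow=0.69; AND[a·b] → w = 0.6072
Weighted average = (0.5106·-12.0 + 0.0828·-15.0 + 0.1480·9.2 + 0.6072·7.6) / (0.5106 + 0.0828 + 0.1480 + 0.6072)
  = -1.3929 / 1.3486 = -1.033

-1.033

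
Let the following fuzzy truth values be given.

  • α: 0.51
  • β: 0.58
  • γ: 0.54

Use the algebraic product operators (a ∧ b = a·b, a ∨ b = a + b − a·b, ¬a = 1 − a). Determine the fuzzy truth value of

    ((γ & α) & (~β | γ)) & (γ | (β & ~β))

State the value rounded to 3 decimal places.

0.132

γ & α = a·b on (0.5400, 0.5100) = 0.2754
~β = 1 − 0.5800 = 0.4200
~β | γ = a + b − a·b on (0.4200, 0.5400) = 0.7332
(γ & α) & (~β | γ) = a·b on (0.2754, 0.7332) = 0.2019
~β = 1 − 0.5800 = 0.4200
β & ~β = a·b on (0.5800, 0.4200) = 0.2436
γ | (β & ~β) = a + b − a·b on (0.5400, 0.2436) = 0.6521
((γ & α) & (~β | γ)) & (γ | (β & ~β)) = a·b on (0.2019, 0.6521) = 0.1317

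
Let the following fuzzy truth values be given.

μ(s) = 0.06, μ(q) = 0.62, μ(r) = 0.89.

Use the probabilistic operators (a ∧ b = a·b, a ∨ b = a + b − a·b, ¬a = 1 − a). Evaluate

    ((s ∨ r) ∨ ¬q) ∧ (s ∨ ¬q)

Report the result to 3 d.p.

0.390

s ∨ r = a + b − a·b on (0.0600, 0.8900) = 0.8966
¬q = 1 − 0.6200 = 0.3800
(s ∨ r) ∨ ¬q = a + b − a·b on (0.8966, 0.3800) = 0.9359
¬q = 1 − 0.6200 = 0.3800
s ∨ ¬q = a + b − a·b on (0.0600, 0.3800) = 0.4172
((s ∨ r) ∨ ¬q) ∧ (s ∨ ¬q) = a·b on (0.9359, 0.4172) = 0.3905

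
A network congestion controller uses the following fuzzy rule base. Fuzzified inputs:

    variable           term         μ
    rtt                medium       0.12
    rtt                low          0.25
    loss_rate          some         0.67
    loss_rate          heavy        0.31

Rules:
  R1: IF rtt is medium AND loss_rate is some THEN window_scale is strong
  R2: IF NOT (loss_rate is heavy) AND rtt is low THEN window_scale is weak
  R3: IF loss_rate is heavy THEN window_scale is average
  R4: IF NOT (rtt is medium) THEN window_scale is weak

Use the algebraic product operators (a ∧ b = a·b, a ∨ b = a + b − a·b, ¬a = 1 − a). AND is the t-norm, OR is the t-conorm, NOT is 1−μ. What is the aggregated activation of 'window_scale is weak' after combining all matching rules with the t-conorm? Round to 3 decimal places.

0.901

R1: medium=0.12, some=0.67; AND[a·b] → w = 0.0804
R2: ¬heavy=1−0.31=0.69, low=0.25; AND[a·b] → w = 0.1725
R3: heavy=0.31 → w = 0.3100
R4: ¬medium=1−0.12=0.88 → w = 0.8800
Rules with consequent 'weak': {R2, R4} → strengths 0.1725, 0.8800
Aggregate via t-conorm [a + b − a·b]: 0.9007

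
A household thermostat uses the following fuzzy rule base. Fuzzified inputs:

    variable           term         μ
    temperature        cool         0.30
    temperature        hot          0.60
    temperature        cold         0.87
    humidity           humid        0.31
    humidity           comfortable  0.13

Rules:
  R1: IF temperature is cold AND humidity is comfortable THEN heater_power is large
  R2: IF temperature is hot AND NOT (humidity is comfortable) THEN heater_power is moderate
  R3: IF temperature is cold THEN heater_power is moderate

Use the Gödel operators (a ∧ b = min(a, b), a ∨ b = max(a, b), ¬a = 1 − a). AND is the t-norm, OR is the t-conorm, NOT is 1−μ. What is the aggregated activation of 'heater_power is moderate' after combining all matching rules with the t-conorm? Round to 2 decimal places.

R1: cold=0.87, comfortable=0.13; AND[min(a, b)] → w = 0.13
R2: hot=0.60, ¬comfortable=1−0.13=0.87; AND[min(a, b)] → w = 0.60
R3: cold=0.87 → w = 0.87
Rules with consequent 'moderate': {R2, R3} → strengths 0.60, 0.87
Aggregate via t-conorm [max(a, b)]: 0.87

0.87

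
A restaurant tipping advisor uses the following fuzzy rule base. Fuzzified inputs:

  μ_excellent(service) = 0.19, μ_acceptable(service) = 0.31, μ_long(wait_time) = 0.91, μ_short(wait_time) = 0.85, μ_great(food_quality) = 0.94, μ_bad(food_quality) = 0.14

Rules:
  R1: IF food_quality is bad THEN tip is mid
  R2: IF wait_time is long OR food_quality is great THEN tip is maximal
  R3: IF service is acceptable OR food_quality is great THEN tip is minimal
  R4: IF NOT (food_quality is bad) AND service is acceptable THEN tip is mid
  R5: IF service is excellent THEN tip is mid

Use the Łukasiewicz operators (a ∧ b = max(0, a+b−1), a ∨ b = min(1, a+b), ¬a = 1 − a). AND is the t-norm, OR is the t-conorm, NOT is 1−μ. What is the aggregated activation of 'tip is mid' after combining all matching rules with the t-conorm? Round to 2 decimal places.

R1: bad=0.14 → w = 0.14
R2: long=0.91, great=0.94; OR[min(1, a+b)] → w = 1.00
R3: acceptable=0.31, great=0.94; OR[min(1, a+b)] → w = 1.00
R4: ¬bad=1−0.14=0.86, acceptable=0.31; AND[max(0, a+b−1)] → w = 0.17
R5: excellent=0.19 → w = 0.19
Rules with consequent 'mid': {R1, R4, R5} → strengths 0.14, 0.17, 0.19
Aggregate via t-conorm [min(1, a+b)]: 0.50

0.50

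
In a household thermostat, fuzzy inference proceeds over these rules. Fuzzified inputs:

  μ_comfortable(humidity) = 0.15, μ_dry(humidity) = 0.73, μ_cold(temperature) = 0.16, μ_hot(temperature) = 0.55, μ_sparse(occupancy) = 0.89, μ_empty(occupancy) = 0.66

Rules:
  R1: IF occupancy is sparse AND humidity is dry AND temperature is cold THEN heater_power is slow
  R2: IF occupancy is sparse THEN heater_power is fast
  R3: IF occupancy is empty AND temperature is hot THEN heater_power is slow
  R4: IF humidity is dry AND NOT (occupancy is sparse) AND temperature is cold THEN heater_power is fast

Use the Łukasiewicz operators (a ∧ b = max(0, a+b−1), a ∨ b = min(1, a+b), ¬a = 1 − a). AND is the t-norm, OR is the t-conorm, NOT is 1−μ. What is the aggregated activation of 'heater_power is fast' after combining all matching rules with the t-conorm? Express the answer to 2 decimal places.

R1: sparse=0.89, dry=0.73, cold=0.16; AND[max(0, a+b−1)] → w = 0.00
R2: sparse=0.89 → w = 0.89
R3: empty=0.66, hot=0.55; AND[max(0, a+b−1)] → w = 0.21
R4: dry=0.73, ¬sparse=1−0.89=0.11, cold=0.16; AND[max(0, a+b−1)] → w = 0.00
Rules with consequent 'fast': {R2, R4} → strengths 0.89, 0.00
Aggregate via t-conorm [min(1, a+b)]: 0.89

0.89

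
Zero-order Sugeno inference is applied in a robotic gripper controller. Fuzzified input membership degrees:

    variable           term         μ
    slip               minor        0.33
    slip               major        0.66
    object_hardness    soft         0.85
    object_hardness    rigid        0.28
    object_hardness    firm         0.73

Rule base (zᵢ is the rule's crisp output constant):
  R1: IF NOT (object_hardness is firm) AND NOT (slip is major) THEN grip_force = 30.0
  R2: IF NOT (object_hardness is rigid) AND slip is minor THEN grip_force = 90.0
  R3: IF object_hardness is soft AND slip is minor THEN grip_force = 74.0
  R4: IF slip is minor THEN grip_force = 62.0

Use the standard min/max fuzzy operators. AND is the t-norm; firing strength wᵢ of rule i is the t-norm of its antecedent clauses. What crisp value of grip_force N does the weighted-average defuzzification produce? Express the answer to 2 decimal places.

R1 (z=30.0): ¬firm=1−0.73=0.27, ¬major=1−0.66=0.34; AND[min(a, b)] → w = 0.27
R2 (z=90.0): ¬rigid=1−0.28=0.72, minor=0.33; AND[min(a, b)] → w = 0.33
R3 (z=74.0): soft=0.85, minor=0.33; AND[min(a, b)] → w = 0.33
R4 (z=62.0): minor=0.33 → w = 0.33
Weighted average = (0.27·30.0 + 0.33·90.0 + 0.33·74.0 + 0.33·62.0) / (0.27 + 0.33 + 0.33 + 0.33)
  = 82.6800 / 1.2600 = 65.62

65.62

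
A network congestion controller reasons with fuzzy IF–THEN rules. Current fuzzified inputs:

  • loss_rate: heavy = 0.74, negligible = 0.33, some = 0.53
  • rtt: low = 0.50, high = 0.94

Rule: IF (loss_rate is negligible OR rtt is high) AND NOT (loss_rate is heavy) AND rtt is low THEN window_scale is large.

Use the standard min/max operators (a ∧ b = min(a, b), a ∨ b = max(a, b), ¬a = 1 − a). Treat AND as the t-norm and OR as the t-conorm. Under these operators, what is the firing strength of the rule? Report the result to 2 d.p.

0.26

firing strength: (negligible=0.33 OR high=0.94) = 0.94; AND[min(a, b)] with ¬heavy=1−0.74=0.26, low=0.50 → w = 0.26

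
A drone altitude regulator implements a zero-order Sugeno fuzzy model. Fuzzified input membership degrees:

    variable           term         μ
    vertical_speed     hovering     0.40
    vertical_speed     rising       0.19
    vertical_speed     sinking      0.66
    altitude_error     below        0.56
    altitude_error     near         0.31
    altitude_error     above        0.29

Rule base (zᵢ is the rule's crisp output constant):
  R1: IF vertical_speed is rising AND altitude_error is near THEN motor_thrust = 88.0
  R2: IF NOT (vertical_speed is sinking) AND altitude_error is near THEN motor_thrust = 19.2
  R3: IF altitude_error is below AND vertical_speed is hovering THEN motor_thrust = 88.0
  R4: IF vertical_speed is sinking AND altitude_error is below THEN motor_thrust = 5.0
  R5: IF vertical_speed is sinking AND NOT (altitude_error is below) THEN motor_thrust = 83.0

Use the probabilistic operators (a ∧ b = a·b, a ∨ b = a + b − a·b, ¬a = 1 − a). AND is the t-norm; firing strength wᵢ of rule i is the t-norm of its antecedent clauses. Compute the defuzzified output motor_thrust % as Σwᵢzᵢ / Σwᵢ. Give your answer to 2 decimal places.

50.43

R1 (z=88.0): rising=0.19, near=0.31; AND[a·b] → w = 0.0589
R2 (z=19.2): ¬sinking=1−0.66=0.34, near=0.31; AND[a·b] → w = 0.1054
R3 (z=88.0): below=0.56, hovering=0.40; AND[a·b] → w = 0.2240
R4 (z=5.0): sinking=0.66, below=0.56; AND[a·b] → w = 0.3696
R5 (z=83.0): sinking=0.66, ¬below=1−0.56=0.44; AND[a·b] → w = 0.2904
Weighted average = (0.0589·88.0 + 0.1054·19.2 + 0.2240·88.0 + 0.3696·5.0 + 0.2904·83.0) / (0.0589 + 0.1054 + 0.2240 + 0.3696 + 0.2904)
  = 52.8701 / 1.0483 = 50.43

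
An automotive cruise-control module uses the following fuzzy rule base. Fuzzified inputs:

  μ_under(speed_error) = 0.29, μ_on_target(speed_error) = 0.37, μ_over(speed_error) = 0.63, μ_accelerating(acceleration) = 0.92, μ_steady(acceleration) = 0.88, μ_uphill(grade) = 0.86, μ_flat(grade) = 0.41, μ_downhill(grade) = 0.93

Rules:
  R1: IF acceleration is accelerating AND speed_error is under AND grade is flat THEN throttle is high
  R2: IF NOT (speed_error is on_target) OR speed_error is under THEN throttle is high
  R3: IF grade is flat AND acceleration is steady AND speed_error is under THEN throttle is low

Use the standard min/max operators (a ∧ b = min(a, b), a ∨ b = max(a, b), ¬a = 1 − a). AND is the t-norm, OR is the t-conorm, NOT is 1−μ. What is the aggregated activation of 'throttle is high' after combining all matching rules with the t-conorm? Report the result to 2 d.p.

R1: accelerating=0.92, under=0.29, flat=0.41; AND[min(a, b)] → w = 0.29
R2: ¬on_target=1−0.37=0.63, under=0.29; OR[max(a, b)] → w = 0.63
R3: flat=0.41, steady=0.88, under=0.29; AND[min(a, b)] → w = 0.29
Rules with consequent 'high': {R1, R2} → strengths 0.29, 0.63
Aggregate via t-conorm [max(a, b)]: 0.63

0.63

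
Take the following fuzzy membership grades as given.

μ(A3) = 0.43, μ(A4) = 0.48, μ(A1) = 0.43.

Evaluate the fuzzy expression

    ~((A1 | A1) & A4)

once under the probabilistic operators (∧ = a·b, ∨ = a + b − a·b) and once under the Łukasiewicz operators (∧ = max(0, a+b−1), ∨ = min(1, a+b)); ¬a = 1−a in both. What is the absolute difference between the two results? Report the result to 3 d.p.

Under probabilistic:
  A1 | A1 = a + b − a·b on (0.4300, 0.4300) = 0.6751
  (A1 | A1) & A4 = a·b on (0.6751, 0.4800) = 0.3240
  ~((A1 | A1) & A4) = 1 − 0.3240 = 0.6760
  → value = 0.6760
Under Łukasiewicz:
  A1 | A1 = min(1, a+b) on (0.43, 0.43) = 0.86
  (A1 | A1) & A4 = max(0, a+b−1) on (0.86, 0.48) = 0.34
  ~((A1 | A1) & A4) = 1 − 0.34 = 0.66
  → value = 0.6600
|0.6760 − 0.6600| = 0.016

0.016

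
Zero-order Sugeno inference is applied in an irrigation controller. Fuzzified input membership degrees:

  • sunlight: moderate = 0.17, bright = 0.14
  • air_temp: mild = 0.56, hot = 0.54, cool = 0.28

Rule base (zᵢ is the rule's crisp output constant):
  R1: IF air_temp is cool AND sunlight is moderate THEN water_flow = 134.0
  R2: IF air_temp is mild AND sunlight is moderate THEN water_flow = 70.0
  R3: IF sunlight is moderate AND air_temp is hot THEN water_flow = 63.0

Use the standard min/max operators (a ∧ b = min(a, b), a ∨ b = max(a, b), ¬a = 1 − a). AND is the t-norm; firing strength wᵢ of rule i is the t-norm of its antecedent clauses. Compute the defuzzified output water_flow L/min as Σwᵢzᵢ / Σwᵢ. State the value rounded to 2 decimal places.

89.00

R1 (z=134.0): cool=0.28, moderate=0.17; AND[min(a, b)] → w = 0.17
R2 (z=70.0): mild=0.56, moderate=0.17; AND[min(a, b)] → w = 0.17
R3 (z=63.0): moderate=0.17, hot=0.54; AND[min(a, b)] → w = 0.17
Weighted average = (0.17·134.0 + 0.17·70.0 + 0.17·63.0) / (0.17 + 0.17 + 0.17)
  = 45.3900 / 0.5100 = 89.00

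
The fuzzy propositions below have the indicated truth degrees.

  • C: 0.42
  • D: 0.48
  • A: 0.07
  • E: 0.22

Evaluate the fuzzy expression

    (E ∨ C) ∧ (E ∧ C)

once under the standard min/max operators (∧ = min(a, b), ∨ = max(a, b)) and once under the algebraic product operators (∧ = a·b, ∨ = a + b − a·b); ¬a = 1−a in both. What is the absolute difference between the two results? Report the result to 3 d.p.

0.169

Under standard min/max:
  E ∨ C = max(a, b) on (0.22, 0.42) = 0.42
  E ∧ C = min(a, b) on (0.22, 0.42) = 0.22
  (E ∨ C) ∧ (E ∧ C) = min(a, b) on (0.42, 0.22) = 0.22
  → value = 0.2200
Under algebraic product:
  E ∨ C = a + b − a·b on (0.2200, 0.4200) = 0.5476
  E ∧ C = a·b on (0.2200, 0.4200) = 0.0924
  (E ∨ C) ∧ (E ∧ C) = a·b on (0.5476, 0.0924) = 0.0506
  → value = 0.0506
|0.2200 − 0.0506| = 0.169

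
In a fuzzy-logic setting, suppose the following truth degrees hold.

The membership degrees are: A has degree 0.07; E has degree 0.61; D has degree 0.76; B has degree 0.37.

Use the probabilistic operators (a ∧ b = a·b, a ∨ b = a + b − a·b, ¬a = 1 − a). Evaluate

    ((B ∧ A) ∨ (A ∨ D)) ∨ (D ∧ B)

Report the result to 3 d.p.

B ∧ A = a·b on (0.3700, 0.0700) = 0.0259
A ∨ D = a + b − a·b on (0.0700, 0.7600) = 0.7768
(B ∧ A) ∨ (A ∨ D) = a + b − a·b on (0.0259, 0.7768) = 0.7826
D ∧ B = a·b on (0.7600, 0.3700) = 0.2812
((B ∧ A) ∨ (A ∨ D)) ∨ (D ∧ B) = a + b − a·b on (0.7826, 0.2812) = 0.8437

0.844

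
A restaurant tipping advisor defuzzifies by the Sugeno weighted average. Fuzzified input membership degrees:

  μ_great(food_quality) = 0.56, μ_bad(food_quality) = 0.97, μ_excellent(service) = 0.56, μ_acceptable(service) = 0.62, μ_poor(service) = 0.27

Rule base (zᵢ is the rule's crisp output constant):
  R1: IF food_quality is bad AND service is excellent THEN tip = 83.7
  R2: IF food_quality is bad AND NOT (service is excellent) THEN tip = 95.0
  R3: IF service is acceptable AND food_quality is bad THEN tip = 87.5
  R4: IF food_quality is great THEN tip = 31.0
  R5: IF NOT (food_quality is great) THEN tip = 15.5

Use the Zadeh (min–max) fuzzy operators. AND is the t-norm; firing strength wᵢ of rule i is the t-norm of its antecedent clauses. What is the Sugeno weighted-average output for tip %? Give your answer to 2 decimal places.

63.78

R1 (z=83.7): bad=0.97, excellent=0.56; AND[min(a, b)] → w = 0.56
R2 (z=95.0): bad=0.97, ¬excellent=1−0.56=0.44; AND[min(a, b)] → w = 0.44
R3 (z=87.5): acceptable=0.62, bad=0.97; AND[min(a, b)] → w = 0.62
R4 (z=31.0): great=0.56 → w = 0.56
R5 (z=15.5): ¬great=1−0.56=0.44 → w = 0.44
Weighted average = (0.56·83.7 + 0.44·95.0 + 0.62·87.5 + 0.56·31.0 + 0.44·15.5) / (0.56 + 0.44 + 0.62 + 0.56 + 0.44)
  = 167.1020 / 2.6200 = 63.78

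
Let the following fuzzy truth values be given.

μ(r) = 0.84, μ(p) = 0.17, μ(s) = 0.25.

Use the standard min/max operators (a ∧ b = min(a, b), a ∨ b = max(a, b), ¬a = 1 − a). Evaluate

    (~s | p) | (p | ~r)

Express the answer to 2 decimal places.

~s = 1 − 0.25 = 0.75
~s | p = max(a, b) on (0.75, 0.17) = 0.75
~r = 1 − 0.84 = 0.16
p | ~r = max(a, b) on (0.17, 0.16) = 0.17
(~s | p) | (p | ~r) = max(a, b) on (0.75, 0.17) = 0.75

0.75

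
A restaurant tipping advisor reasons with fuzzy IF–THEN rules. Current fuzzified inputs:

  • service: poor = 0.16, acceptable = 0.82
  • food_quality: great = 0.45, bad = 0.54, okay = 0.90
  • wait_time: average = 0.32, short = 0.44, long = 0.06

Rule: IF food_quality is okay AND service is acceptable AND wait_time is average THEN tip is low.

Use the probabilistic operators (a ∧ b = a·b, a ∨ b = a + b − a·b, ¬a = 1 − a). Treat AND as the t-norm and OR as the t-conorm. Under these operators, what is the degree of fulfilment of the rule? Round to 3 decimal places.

firing strength: okay=0.90, acceptable=0.82, average=0.32; AND[a·b] → w = 0.2362

0.236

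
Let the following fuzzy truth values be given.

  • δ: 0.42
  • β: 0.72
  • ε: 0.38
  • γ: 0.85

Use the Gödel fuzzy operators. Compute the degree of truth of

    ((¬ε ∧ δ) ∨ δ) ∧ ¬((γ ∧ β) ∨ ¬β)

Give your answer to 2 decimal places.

¬ε = 1 − 0.38 = 0.62
¬ε ∧ δ = min(a, b) on (0.62, 0.42) = 0.42
(¬ε ∧ δ) ∨ δ = max(a, b) on (0.42, 0.42) = 0.42
γ ∧ β = min(a, b) on (0.85, 0.72) = 0.72
¬β = 1 − 0.72 = 0.28
(γ ∧ β) ∨ ¬β = max(a, b) on (0.72, 0.28) = 0.72
¬((γ ∧ β) ∨ ¬β) = 1 − 0.72 = 0.28
((¬ε ∧ δ) ∨ δ) ∧ ¬((γ ∧ β) ∨ ¬β) = min(a, b) on (0.42, 0.28) = 0.28

0.28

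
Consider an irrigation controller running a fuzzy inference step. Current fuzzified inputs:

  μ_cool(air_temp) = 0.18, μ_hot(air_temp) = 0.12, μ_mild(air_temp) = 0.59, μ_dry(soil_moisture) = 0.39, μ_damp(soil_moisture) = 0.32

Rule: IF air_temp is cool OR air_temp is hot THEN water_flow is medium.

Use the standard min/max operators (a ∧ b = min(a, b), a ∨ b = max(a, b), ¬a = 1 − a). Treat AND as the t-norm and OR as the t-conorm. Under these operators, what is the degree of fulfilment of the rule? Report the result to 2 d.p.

0.18

firing strength: cool=0.18, hot=0.12; OR[max(a, b)] → w = 0.18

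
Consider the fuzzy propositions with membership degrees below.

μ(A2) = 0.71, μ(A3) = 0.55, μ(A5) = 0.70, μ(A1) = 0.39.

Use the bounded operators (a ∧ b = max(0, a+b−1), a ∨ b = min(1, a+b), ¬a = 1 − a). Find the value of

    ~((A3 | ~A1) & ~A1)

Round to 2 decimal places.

0.39

~A1 = 1 − 0.39 = 0.61
A3 | ~A1 = min(1, a+b) on (0.55, 0.61) = 1.00
~A1 = 1 − 0.39 = 0.61
(A3 | ~A1) & ~A1 = max(0, a+b−1) on (1.00, 0.61) = 0.61
~((A3 | ~A1) & ~A1) = 1 − 0.61 = 0.39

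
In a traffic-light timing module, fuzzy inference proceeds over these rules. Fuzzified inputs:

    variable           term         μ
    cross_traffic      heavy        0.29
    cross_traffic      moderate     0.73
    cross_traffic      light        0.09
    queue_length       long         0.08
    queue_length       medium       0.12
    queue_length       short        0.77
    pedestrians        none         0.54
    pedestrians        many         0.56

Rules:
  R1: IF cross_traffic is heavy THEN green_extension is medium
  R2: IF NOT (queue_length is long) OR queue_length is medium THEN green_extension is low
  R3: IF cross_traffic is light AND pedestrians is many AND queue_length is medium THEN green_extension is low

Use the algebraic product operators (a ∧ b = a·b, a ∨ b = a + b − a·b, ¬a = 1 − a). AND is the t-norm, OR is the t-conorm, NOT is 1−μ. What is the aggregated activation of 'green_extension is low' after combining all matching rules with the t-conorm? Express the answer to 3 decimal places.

0.930

R1: heavy=0.29 → w = 0.2900
R2: ¬long=1−0.08=0.92, medium=0.12; OR[a + b − a·b] → w = 0.9296
R3: light=0.09, many=0.56, medium=0.12; AND[a·b] → w = 0.0060
Rules with consequent 'low': {R2, R3} → strengths 0.9296, 0.0060
Aggregate via t-conorm [a + b − a·b]: 0.9300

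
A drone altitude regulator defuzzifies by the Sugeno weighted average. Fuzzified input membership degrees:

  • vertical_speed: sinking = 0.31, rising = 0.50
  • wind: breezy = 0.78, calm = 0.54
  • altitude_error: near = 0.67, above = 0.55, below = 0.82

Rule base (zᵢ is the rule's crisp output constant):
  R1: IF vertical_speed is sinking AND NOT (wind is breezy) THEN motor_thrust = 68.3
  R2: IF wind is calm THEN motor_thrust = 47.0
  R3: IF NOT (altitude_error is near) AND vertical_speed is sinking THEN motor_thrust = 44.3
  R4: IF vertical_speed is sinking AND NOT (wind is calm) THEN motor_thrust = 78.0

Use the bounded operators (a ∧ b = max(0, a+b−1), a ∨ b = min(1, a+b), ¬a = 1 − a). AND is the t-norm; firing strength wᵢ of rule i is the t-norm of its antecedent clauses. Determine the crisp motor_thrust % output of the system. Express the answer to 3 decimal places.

R1 (z=68.3): sinking=0.31, ¬breezy=1−0.78=0.22; AND[max(0, a+b−1)] → w = 0.00
R2 (z=47.0): calm=0.54 → w = 0.54
R3 (z=44.3): ¬near=1−0.67=0.33, sinking=0.31; AND[max(0, a+b−1)] → w = 0.00
R4 (z=78.0): sinking=0.31, ¬calm=1−0.54=0.46; AND[max(0, a+b−1)] → w = 0.00
Weighted average = (0.00·68.3 + 0.54·47.0 + 0.00·44.3 + 0.00·78.0) / (0.00 + 0.54 + 0.00 + 0.00)
  = 25.3800 / 0.5400 = 47.000

47.000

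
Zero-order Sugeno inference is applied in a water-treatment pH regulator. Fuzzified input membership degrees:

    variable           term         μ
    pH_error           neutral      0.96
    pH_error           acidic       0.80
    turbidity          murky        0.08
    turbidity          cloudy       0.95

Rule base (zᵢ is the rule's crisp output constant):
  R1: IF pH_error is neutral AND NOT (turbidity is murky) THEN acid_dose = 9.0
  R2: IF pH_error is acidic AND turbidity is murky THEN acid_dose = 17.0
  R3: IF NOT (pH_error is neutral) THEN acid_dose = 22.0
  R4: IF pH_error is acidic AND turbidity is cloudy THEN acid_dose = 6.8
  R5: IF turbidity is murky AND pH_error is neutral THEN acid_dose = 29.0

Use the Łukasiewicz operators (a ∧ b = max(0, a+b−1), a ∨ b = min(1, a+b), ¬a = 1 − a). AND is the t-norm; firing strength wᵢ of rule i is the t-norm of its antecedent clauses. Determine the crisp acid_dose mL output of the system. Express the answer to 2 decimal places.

8.81

R1 (z=9.0): neutral=0.96, ¬murky=1−0.08=0.92; AND[max(0, a+b−1)] → w = 0.88
R2 (z=17.0): acidic=0.80, murky=0.08; AND[max(0, a+b−1)] → w = 0.00
R3 (z=22.0): ¬neutral=1−0.96=0.04 → w = 0.04
R4 (z=6.8): acidic=0.80, cloudy=0.95; AND[max(0, a+b−1)] → w = 0.75
R5 (z=29.0): murky=0.08, neutral=0.96; AND[max(0, a+b−1)] → w = 0.04
Weighted average = (0.88·9.0 + 0.00·17.0 + 0.04·22.0 + 0.75·6.8 + 0.04·29.0) / (0.88 + 0.00 + 0.04 + 0.75 + 0.04)
  = 15.0600 / 1.7100 = 8.81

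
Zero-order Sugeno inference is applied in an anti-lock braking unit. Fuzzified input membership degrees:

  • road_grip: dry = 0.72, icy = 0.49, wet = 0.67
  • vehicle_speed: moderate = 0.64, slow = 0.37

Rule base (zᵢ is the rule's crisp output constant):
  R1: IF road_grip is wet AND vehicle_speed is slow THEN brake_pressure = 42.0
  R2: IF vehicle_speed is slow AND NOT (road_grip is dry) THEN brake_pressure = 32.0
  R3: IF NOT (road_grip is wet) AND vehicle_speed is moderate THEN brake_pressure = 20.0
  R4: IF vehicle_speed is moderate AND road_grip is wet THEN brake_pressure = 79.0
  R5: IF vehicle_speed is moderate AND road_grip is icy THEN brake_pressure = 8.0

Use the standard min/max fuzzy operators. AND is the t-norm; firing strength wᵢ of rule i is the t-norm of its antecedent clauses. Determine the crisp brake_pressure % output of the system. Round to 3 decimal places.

R1 (z=42.0): wet=0.67, slow=0.37; AND[min(a, b)] → w = 0.37
R2 (z=32.0): slow=0.37, ¬dry=1−0.72=0.28; AND[min(a, b)] → w = 0.28
R3 (z=20.0): ¬wet=1−0.67=0.33, moderate=0.64; AND[min(a, b)] → w = 0.33
R4 (z=79.0): moderate=0.64, wet=0.67; AND[min(a, b)] → w = 0.64
R5 (z=8.0): moderate=0.64, icy=0.49; AND[min(a, b)] → w = 0.49
Weighted average = (0.37·42.0 + 0.28·32.0 + 0.33·20.0 + 0.64·79.0 + 0.49·8.0) / (0.37 + 0.28 + 0.33 + 0.64 + 0.49)
  = 85.5800 / 2.1100 = 40.559

40.559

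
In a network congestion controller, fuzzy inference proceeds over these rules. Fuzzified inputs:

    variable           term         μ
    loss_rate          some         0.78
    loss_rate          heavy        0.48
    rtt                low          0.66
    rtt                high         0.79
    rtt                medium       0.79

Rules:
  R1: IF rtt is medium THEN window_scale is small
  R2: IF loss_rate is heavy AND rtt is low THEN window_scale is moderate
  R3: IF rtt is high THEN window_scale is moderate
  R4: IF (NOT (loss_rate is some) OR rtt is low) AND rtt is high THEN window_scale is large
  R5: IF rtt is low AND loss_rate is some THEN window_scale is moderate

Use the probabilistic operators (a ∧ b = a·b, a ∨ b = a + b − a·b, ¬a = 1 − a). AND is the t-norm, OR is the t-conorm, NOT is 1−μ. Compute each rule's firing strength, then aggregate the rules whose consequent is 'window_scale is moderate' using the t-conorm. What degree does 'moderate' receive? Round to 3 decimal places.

R1: medium=0.79 → w = 0.7900
R2: heavy=0.48, low=0.66; AND[a·b] → w = 0.3168
R3: high=0.79 → w = 0.7900
R4: (¬some=1−0.78=0.22 OR low=0.66) = 0.7348; AND[a·b] with high=0.79 → w = 0.5805
R5: low=0.66, some=0.78; AND[a·b] → w = 0.5148
Rules with consequent 'moderate': {R2, R3, R5} → strengths 0.3168, 0.7900, 0.5148
Aggregate via t-conorm [a + b − a·b]: 0.9304

0.930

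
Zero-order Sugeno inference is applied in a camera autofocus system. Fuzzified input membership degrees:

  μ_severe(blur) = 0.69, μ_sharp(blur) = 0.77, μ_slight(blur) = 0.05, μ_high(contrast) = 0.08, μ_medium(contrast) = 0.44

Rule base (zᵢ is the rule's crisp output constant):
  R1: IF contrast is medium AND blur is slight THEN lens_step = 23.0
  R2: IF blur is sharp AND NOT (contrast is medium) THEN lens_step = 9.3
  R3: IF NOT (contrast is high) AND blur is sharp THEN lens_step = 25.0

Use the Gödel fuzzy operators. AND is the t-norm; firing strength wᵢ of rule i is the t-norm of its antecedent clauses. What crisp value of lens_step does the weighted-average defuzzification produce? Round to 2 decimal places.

R1 (z=23.0): medium=0.44, slight=0.05; AND[min(a, b)] → w = 0.05
R2 (z=9.3): sharp=0.77, ¬medium=1−0.44=0.56; AND[min(a, b)] → w = 0.56
R3 (z=25.0): ¬high=1−0.08=0.92, sharp=0.77; AND[min(a, b)] → w = 0.77
Weighted average = (0.05·23.0 + 0.56·9.3 + 0.77·25.0) / (0.05 + 0.56 + 0.77)
  = 25.6080 / 1.3800 = 18.56

18.56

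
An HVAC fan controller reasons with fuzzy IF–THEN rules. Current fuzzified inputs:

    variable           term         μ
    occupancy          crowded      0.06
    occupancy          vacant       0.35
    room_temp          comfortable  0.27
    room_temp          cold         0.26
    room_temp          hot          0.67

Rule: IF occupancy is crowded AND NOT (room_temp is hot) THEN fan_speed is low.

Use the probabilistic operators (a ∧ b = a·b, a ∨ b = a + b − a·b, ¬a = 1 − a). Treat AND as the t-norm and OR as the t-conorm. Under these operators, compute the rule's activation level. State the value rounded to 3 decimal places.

0.020

firing strength: crowded=0.06, ¬hot=1−0.67=0.33; AND[a·b] → w = 0.0198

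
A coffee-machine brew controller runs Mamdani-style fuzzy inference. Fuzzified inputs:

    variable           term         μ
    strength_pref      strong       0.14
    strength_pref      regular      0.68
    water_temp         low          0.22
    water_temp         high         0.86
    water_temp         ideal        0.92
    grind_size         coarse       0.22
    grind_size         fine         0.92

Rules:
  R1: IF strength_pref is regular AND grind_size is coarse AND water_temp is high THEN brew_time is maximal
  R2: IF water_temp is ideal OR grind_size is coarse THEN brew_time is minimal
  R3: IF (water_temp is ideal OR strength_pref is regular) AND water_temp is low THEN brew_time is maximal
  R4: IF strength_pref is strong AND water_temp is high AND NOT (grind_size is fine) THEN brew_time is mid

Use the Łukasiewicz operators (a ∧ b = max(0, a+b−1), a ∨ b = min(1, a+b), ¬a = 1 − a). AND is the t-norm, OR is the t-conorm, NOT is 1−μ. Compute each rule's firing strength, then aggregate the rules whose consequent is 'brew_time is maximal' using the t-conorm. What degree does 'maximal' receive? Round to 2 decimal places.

0.22

R1: regular=0.68, coarse=0.22, high=0.86; AND[max(0, a+b−1)] → w = 0.00
R2: ideal=0.92, coarse=0.22; OR[min(1, a+b)] → w = 1.00
R3: (ideal=0.92 OR regular=0.68) = 1.00; AND[max(0, a+b−1)] with low=0.22 → w = 0.22
R4: strong=0.14, high=0.86, ¬fine=1−0.92=0.08; AND[max(0, a+b−1)] → w = 0.00
Rules with consequent 'maximal': {R1, R3} → strengths 0.00, 0.22
Aggregate via t-conorm [min(1, a+b)]: 0.22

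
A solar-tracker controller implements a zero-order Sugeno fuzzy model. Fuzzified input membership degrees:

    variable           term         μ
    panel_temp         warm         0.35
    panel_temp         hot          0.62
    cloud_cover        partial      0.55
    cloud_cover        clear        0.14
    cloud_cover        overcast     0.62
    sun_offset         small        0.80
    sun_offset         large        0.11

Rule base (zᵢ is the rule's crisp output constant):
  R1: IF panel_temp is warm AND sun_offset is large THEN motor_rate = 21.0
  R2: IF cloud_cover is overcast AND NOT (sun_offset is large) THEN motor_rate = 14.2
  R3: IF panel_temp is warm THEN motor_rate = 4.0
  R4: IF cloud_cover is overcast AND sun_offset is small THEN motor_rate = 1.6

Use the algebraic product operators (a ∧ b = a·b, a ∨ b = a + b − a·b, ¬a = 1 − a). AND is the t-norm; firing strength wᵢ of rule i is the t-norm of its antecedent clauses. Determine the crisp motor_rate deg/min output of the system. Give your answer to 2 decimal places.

R1 (z=21.0): warm=0.35, large=0.11; AND[a·b] → w = 0.0385
R2 (z=14.2): overcast=0.62, ¬large=1−0.11=0.89; AND[a·b] → w = 0.5518
R3 (z=4.0): warm=0.35 → w = 0.3500
R4 (z=1.6): overcast=0.62, small=0.80; AND[a·b] → w = 0.4960
Weighted average = (0.0385·21.0 + 0.5518·14.2 + 0.3500·4.0 + 0.4960·1.6) / (0.0385 + 0.5518 + 0.3500 + 0.4960)
  = 10.8377 / 1.4363 = 7.55

7.55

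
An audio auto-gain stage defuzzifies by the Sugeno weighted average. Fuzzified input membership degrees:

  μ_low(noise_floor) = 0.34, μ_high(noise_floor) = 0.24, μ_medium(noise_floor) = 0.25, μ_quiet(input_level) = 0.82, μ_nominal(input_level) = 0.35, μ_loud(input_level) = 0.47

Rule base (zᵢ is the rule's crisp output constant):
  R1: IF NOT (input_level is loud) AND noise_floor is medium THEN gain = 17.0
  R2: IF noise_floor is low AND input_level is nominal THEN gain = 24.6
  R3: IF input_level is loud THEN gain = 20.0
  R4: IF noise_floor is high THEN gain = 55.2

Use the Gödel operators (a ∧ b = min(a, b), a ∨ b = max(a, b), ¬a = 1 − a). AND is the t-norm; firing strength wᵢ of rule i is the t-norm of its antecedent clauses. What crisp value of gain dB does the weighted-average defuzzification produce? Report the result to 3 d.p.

27.125

R1 (z=17.0): ¬loud=1−0.47=0.53, medium=0.25; AND[min(a, b)] → w = 0.25
R2 (z=24.6): low=0.34, nominal=0.35; AND[min(a, b)] → w = 0.34
R3 (z=20.0): loud=0.47 → w = 0.47
R4 (z=55.2): high=0.24 → w = 0.24
Weighted average = (0.25·17.0 + 0.34·24.6 + 0.47·20.0 + 0.24·55.2) / (0.25 + 0.34 + 0.47 + 0.24)
  = 35.2620 / 1.3000 = 27.125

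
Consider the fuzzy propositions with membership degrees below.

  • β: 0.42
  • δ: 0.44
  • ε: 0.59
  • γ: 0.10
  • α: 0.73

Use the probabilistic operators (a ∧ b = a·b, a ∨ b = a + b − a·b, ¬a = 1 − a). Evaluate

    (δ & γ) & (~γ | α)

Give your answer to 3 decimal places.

0.043

δ & γ = a·b on (0.4400, 0.1000) = 0.0440
~γ = 1 − 0.1000 = 0.9000
~γ | α = a + b − a·b on (0.9000, 0.7300) = 0.9730
(δ & γ) & (~γ | α) = a·b on (0.0440, 0.9730) = 0.0428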